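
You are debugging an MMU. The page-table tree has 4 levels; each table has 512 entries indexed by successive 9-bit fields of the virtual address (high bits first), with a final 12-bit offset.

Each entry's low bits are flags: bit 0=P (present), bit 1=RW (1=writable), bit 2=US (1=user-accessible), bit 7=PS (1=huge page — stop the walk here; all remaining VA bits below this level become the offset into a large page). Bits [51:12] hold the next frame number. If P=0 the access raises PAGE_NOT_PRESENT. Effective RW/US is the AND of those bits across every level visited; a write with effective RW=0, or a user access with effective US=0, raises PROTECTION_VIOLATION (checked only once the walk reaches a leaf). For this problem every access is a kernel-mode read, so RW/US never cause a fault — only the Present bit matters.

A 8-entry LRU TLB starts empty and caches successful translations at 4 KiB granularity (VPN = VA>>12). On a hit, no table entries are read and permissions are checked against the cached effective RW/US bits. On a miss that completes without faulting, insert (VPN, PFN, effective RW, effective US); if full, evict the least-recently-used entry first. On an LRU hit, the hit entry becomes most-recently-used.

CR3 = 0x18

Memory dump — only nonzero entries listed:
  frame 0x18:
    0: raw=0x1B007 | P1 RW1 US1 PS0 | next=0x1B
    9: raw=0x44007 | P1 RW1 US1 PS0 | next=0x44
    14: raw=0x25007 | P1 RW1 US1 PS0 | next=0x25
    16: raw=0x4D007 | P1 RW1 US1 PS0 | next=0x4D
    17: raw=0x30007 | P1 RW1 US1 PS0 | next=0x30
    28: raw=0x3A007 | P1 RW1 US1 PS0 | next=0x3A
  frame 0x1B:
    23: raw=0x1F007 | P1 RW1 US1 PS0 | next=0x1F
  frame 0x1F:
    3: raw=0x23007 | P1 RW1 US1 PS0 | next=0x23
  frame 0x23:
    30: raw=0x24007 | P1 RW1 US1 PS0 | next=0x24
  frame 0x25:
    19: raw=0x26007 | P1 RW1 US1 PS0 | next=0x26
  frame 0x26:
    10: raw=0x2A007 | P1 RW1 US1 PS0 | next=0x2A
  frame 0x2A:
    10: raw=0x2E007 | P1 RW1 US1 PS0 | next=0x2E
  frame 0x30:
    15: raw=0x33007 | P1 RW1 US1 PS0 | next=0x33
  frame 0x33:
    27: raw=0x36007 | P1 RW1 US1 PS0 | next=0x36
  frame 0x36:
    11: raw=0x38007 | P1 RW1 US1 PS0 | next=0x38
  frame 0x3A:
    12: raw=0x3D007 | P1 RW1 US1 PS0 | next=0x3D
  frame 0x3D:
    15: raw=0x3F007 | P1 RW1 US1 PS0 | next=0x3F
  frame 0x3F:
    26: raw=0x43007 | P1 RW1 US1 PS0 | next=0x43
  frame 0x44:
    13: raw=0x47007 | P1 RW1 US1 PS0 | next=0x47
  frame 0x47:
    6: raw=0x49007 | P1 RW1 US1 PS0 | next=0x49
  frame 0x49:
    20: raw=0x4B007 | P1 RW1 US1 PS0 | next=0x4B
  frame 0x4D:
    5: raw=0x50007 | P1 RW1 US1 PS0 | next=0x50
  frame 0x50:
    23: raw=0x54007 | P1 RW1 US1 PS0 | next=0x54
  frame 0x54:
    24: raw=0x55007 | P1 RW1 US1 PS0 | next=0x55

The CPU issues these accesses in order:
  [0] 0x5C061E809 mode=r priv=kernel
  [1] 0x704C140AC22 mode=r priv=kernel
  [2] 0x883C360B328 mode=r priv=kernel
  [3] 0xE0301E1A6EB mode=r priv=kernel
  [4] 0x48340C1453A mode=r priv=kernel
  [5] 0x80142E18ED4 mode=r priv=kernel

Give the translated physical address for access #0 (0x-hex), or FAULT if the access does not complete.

Per-access translation:
#0 VA=0x5C061E809 (r,kernel):
  [0] read 0x18 idx=0: raw=0x1B007 flags P=1 W=1 U=1 S=0
  [1] read 0x1B idx=23: raw=0x1F007 flags P=1 W=1 U=1 S=0
  [2] read 0x1F idx=3: raw=0x23007 flags P=1 W=1 U=1 S=0
  [3] read 0x23 idx=30: raw=0x24007 flags P=1 W=1 U=1 S=0
  → PA=0x24809  (4 entries read)
#1 VA=0x704C140AC22 (r,kernel):
  [0] read 0x18 idx=14: raw=0x25007 flags P=1 W=1 U=1 S=0
  [1] read 0x25 idx=19: raw=0x26007 flags P=1 W=1 U=1 S=0
  [2] read 0x26 idx=10: raw=0x2A007 flags P=1 W=1 U=1 S=0
  [3] read 0x2A idx=10: raw=0x2E007 flags P=1 W=1 U=1 S=0
  → PA=0x2EC22  (4 entries read)
#2 VA=0x883C360B328 (r,kernel):
  [0] read 0x18 idx=17: raw=0x30007 flags P=1 W=1 U=1 S=0
  [1] read 0x30 idx=15: raw=0x33007 flags P=1 W=1 U=1 S=0
  [2] read 0x33 idx=27: raw=0x36007 flags P=1 W=1 U=1 S=0
  [3] read 0x36 idx=11: raw=0x38007 flags P=1 W=1 U=1 S=0
  → PA=0x38328  (4 entries read)
#3 VA=0xE0301E1A6EB (r,kernel):
  [0] read 0x18 idx=28: raw=0x3A007 flags P=1 W=1 U=1 S=0
  [1] read 0x3A idx=12: raw=0x3D007 flags P=1 W=1 U=1 S=0
  [2] read 0x3D idx=15: raw=0x3F007 flags P=1 W=1 U=1 S=0
  [3] read 0x3F idx=26: raw=0x43007 flags P=1 W=1 U=1 S=0
  → PA=0x436EB  (4 entries read)
#4 VA=0x48340C1453A (r,kernel):
  [0] read 0x18 idx=9: raw=0x44007 flags P=1 W=1 U=1 S=0
  [1] read 0x44 idx=13: raw=0x47007 flags P=1 W=1 U=1 S=0
  [2] read 0x47 idx=6: raw=0x49007 flags P=1 W=1 U=1 S=0
  [3] read 0x49 idx=20: raw=0x4B007 flags P=1 W=1 U=1 S=0
  → PA=0x4B53A  (4 entries read)
#5 VA=0x80142E18ED4 (r,kernel):
  [0] read 0x18 idx=16: raw=0x4D007 flags P=1 W=1 U=1 S=0
  [1] read 0x4D idx=5: raw=0x50007 flags P=1 W=1 U=1 S=0
  [2] read 0x50 idx=23: raw=0x54007 flags P=1 W=1 U=1 S=0
  [3] read 0x54 idx=24: raw=0x55007 flags P=1 W=1 U=1 S=0
  → PA=0x55ED4  (4 entries read)

Access #0 PA: 0x24809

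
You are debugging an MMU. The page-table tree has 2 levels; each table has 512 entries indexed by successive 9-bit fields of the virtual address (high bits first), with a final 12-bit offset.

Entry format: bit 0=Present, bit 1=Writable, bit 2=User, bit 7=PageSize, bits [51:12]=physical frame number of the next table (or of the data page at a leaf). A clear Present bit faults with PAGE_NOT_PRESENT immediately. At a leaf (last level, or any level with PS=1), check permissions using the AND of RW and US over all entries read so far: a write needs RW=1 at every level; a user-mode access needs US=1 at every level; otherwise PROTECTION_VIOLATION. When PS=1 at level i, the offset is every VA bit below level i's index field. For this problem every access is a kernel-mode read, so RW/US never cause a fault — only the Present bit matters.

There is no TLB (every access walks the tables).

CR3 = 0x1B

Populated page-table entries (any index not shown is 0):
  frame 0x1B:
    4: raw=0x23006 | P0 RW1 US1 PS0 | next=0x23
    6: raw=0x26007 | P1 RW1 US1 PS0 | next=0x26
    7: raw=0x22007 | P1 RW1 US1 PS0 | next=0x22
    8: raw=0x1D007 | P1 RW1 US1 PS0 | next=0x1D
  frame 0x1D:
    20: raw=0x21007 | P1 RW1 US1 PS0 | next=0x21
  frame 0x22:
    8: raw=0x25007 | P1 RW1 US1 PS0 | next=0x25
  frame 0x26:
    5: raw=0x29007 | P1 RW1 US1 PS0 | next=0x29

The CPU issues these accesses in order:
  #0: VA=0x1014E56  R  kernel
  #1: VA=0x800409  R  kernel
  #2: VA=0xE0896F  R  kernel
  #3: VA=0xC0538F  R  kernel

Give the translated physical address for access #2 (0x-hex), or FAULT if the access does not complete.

Per-access translation:
#0 VA=0x1014E56 (r,kernel):
  L0: frame=0x1B idx=8 entry=0x1D007 [P=1 RW=1 US=1 PS=0]
  L1: frame=0x1D idx=20 entry=0x21007 [P=1 RW=1 US=1 PS=0]
  ⇒ phys 0x21E56  [2 reads]
#1 VA=0x800409 (r,kernel):
  L0: frame=0x1B idx=4 entry=0x23006 [P=0 RW=1 US=1 PS=0]
  ✗ PAGE_NOT_PRESENT  [1 reads]
#2 VA=0xE0896F (r,kernel):
  L0: frame=0x1B idx=7 entry=0x22007 [P=1 RW=1 US=1 PS=0]
  L1: frame=0x22 idx=8 entry=0x25007 [P=1 RW=1 US=1 PS=0]
  ⇒ phys 0x2596F  [2 reads]
#3 VA=0xC0538F (r,kernel):
  L0: frame=0x1B idx=6 entry=0x26007 [P=1 RW=1 US=1 PS=0]
  L1: frame=0x26 idx=5 entry=0x29007 [P=1 RW=1 US=1 PS=0]
  ⇒ phys 0x2938F  [2 reads]

Access #2 PA: 0x2596F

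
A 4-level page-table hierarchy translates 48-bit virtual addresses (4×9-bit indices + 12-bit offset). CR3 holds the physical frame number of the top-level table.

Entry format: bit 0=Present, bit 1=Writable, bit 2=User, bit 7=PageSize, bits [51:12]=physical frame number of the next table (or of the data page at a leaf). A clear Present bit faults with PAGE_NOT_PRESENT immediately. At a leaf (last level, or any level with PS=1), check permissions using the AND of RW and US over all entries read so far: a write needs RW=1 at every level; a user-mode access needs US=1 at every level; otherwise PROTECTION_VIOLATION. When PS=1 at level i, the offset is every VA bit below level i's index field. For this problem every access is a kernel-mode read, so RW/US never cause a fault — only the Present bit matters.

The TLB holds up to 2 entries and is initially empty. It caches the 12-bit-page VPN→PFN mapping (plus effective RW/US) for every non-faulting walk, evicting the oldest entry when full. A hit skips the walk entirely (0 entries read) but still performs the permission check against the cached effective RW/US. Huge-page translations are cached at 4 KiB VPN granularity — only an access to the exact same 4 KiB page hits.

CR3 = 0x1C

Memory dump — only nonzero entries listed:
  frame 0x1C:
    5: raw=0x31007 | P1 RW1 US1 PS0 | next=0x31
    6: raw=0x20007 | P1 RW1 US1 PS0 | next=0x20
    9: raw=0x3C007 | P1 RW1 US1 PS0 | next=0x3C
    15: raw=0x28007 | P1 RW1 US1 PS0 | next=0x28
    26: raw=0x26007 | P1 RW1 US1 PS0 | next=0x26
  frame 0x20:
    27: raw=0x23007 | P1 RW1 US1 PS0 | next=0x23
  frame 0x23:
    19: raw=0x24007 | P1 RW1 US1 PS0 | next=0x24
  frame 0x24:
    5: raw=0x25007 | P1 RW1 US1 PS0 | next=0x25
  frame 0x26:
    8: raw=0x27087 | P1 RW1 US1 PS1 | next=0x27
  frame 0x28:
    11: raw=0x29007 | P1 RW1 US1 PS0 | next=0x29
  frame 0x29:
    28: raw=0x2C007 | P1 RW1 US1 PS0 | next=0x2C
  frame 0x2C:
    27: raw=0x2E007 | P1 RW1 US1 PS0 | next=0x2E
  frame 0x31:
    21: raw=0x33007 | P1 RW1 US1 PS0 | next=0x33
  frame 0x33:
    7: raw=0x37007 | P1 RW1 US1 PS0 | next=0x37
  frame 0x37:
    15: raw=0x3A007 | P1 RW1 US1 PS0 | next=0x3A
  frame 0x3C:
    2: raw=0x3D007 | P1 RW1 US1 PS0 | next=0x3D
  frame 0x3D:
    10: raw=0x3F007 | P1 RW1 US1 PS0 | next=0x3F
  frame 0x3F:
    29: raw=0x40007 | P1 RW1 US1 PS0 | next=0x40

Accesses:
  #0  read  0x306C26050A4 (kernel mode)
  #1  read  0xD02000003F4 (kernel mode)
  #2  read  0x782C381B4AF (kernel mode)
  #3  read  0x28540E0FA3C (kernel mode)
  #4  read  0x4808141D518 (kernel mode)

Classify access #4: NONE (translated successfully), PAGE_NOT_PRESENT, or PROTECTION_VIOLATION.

Trace:
#0 VA=0x306C26050A4 (r,kernel):
  L0 @0x1C[6] → 0x20007  P=1,RW=1,US=1,PS=0
  L1 @0x20[27] → 0x23007  P=1,RW=1,US=1,PS=0
  L2 @0x23[19] → 0x24007  P=1,RW=1,US=1,PS=0
  L3 @0x24[5] → 0x25007  P=1,RW=1,US=1,PS=0
  ⇒ phys 0x250A4  [4 reads]
#1 VA=0xD02000003F4 (r,kernel):
  L0 @0x1C[26] → 0x26007  P=1,RW=1,US=1,PS=0
  L1 @0x26[8] → 0x27087  P=1,RW=1,US=1,PS=1
  ⇒ phys 0x273F4 (huge @L1)  [2 reads]
#2 VA=0x782C381B4AF (r,kernel):
  L0 @0x1C[15] → 0x28007  P=1,RW=1,US=1,PS=0
  L1 @0x28[11] → 0x29007  P=1,RW=1,US=1,PS=0
  L2 @0x29[28] → 0x2C007  P=1,RW=1,US=1,PS=0
  L3 @0x2C[27] → 0x2E007  P=1,RW=1,US=1,PS=0
  ⇒ phys 0x2E4AF  [4 reads]
#3 VA=0x28540E0FA3C (r,kernel):
  L0 @0x1C[5] → 0x31007  P=1,RW=1,US=1,PS=0
  L1 @0x31[21] → 0x33007  P=1,RW=1,US=1,PS=0
  L2 @0x33[7] → 0x37007  P=1,RW=1,US=1,PS=0
  L3 @0x37[15] → 0x3A007  P=1,RW=1,US=1,PS=0
  ⇒ phys 0x3AA3C  [4 reads]
#4 VA=0x4808141D518 (r,kernel):
  L0 @0x1C[9] → 0x3C007  P=1,RW=1,US=1,PS=0
  L1 @0x3C[2] → 0x3D007  P=1,RW=1,US=1,PS=0
  L2 @0x3D[10] → 0x3F007  P=1,RW=1,US=1,PS=0
  L3 @0x3F[29] → 0x40007  P=1,RW=1,US=1,PS=0
  ⇒ phys 0x40518  [4 reads]

Access #4 fault: NONE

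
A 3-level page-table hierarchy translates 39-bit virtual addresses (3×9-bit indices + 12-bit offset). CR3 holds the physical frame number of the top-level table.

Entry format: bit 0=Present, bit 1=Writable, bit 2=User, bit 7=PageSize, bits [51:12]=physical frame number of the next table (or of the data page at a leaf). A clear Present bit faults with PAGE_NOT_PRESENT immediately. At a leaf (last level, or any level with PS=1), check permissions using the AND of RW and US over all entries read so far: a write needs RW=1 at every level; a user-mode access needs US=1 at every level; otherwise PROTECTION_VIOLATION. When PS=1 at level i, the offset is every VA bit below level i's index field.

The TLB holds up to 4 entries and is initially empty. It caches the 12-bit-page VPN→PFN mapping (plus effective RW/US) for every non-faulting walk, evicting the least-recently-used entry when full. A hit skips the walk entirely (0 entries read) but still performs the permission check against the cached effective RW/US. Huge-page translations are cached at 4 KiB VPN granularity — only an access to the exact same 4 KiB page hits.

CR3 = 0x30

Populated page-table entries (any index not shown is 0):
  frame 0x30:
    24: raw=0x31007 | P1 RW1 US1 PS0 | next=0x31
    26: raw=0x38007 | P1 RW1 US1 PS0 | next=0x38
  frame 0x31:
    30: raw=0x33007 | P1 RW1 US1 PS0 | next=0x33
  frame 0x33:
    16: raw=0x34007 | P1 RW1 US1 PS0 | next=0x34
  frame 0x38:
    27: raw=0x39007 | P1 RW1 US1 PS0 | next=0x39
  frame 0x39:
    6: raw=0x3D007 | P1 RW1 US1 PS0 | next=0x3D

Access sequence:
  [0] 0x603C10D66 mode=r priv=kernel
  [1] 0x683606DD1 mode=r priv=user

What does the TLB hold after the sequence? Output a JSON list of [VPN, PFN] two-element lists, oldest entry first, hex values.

Walk each access:
#0 VA=0x603C10D66 (r,kernel):
  L0 @0x30[24] → 0x31007  P=1,RW=1,US=1,PS=0
  L1 @0x31[30] → 0x33007  P=1,RW=1,US=1,PS=0
  L2 @0x33[16] → 0x34007  P=1,RW=1,US=1,PS=0
  ✓ 0x34D66  — 3 lookups
#1 VA=0x683606DD1 (r,user):
  L0 @0x30[26] → 0x38007  P=1,RW=1,US=1,PS=0
  L1 @0x38[27] → 0x39007  P=1,RW=1,US=1,PS=0
  L2 @0x39[6] → 0x3D007  P=1,RW=1,US=1,PS=0
  ✓ 0x3DDD1  — 3 lookups

TLB: [["0x603C10", "0x34"], ["0x683606", "0x3D"]]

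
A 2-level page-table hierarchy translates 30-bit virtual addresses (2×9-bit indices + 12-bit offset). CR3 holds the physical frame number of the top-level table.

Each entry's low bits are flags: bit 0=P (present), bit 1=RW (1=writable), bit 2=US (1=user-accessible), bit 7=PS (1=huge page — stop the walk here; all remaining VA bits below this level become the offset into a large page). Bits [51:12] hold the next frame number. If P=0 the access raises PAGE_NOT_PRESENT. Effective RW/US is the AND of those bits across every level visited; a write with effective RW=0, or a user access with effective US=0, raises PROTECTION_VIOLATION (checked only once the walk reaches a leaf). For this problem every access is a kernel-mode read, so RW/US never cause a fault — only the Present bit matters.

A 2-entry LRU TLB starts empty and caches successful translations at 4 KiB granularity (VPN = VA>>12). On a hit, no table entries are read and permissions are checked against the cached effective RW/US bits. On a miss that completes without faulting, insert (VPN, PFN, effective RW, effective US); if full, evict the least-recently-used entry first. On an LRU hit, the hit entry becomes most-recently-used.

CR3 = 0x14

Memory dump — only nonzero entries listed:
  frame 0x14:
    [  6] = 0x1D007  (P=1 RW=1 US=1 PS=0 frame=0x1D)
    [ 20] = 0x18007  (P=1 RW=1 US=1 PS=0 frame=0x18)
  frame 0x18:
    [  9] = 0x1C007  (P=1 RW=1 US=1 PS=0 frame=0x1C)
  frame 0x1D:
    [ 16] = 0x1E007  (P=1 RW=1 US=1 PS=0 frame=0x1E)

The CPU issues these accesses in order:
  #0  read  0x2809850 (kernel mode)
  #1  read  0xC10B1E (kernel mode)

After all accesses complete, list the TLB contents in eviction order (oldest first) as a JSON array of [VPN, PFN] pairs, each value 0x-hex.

Trace:
#0 VA=0x2809850 (r,kernel):
  lvl0: tbl 0x14, slot 20 ⇒ 0x18007 (P1/RW1/US1/PS0)
  lvl1: tbl 0x18, slot 9 ⇒ 0x1C007 (P1/RW1/US1/PS0)
  → PA=0x1C850  (2 entries read)
#1 VA=0xC10B1E (r,kernel):
  lvl0: tbl 0x14, slot 6 ⇒ 0x1D007 (P1/RW1/US1/PS0)
  lvl1: tbl 0x1D, slot 16 ⇒ 0x1E007 (P1/RW1/US1/PS0)
  → PA=0x1EB1E  (2 entries read)

TLB: [["0x2809", "0x1C"], ["0xC10", "0x1E"]]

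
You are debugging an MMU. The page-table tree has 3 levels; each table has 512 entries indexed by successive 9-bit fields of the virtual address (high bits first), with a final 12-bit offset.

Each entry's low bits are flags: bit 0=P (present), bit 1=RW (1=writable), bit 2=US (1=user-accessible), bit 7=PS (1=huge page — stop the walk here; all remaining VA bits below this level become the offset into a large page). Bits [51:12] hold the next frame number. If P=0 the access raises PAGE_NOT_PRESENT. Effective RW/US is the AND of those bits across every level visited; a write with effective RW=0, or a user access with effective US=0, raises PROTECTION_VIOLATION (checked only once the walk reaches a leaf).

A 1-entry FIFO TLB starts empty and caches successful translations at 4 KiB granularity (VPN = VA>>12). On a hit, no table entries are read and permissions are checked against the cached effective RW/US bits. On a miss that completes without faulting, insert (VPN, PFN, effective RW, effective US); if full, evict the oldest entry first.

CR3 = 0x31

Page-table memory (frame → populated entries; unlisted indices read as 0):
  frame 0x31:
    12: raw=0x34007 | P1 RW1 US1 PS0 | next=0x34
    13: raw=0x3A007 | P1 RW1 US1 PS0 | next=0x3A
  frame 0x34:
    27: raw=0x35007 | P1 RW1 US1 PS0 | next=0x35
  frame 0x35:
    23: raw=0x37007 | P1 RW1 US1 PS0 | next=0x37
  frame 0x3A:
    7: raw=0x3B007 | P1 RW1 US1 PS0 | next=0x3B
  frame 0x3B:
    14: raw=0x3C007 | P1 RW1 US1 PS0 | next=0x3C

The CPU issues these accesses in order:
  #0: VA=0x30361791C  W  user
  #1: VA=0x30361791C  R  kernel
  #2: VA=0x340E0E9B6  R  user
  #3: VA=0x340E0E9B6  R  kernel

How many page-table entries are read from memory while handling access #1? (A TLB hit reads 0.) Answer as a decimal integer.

Trace:
#0 VA=0x30361791C (w,user):
  [0] read 0x31 idx=12: raw=0x34007 flags P=1 W=1 U=1 S=0
  [1] read 0x34 idx=27: raw=0x35007 flags P=1 W=1 U=1 S=0
  [2] read 0x35 idx=23: raw=0x37007 flags P=1 W=1 U=1 S=0
  → PA=0x3791C  (3 entries read)
#1 VA=0x30361791C (r,kernel):
  TLB hit vpn=0x303617 → PA=0x3791C
#2 VA=0x340E0E9B6 (r,user):
  [0] read 0x31 idx=13: raw=0x3A007 flags P=1 W=1 U=1 S=0
  [1] read 0x3A idx=7: raw=0x3B007 flags P=1 W=1 U=1 S=0
  [2] read 0x3B idx=14: raw=0x3C007 flags P=1 W=1 U=1 S=0
  → PA=0x3C9B6  (3 entries read)
#3 VA=0x340E0E9B6 (r,kernel):
  TLB hit vpn=0x340E0E → PA=0x3C9B6

Entries read for #1: 0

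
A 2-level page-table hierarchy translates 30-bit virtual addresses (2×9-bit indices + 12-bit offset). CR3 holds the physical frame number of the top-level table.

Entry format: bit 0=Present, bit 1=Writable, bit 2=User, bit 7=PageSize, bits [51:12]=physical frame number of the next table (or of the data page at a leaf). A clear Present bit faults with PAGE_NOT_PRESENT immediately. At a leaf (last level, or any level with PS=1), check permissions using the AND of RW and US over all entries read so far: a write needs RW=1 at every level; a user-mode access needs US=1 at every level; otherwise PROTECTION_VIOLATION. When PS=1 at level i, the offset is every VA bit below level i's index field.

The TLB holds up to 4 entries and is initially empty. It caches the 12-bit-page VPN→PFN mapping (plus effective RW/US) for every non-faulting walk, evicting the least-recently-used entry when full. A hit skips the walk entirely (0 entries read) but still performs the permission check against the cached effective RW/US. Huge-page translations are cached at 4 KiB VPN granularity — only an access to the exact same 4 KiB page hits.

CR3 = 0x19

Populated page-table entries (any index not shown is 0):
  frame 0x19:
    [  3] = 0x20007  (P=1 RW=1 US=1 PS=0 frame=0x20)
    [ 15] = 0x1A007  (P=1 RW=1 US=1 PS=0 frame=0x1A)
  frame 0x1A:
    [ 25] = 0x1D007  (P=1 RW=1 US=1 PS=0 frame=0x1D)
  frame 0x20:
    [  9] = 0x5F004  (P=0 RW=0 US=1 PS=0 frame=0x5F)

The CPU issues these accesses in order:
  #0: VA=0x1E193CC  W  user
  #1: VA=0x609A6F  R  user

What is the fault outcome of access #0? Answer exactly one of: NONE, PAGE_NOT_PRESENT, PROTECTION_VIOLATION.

Per-access translation:
#0 VA=0x1E193CC (w,user):
  L0: frame=0x19 idx=15 entry=0x1A007 [P=1 RW=1 US=1 PS=0]
  L1: frame=0x1A idx=25 entry=0x1D007 [P=1 RW=1 US=1 PS=0]
  → PA=0x1D3CC  (2 entries read)
#1 VA=0x609A6F (r,user):
  L0: frame=0x19 idx=3 entry=0x20007 [P=1 RW=1 US=1 PS=0]
  L1: frame=0x20 idx=9 entry=0x5F004 [P=0 RW=0 US=1 PS=0]
  ⇒ fault: PAGE_NOT_PRESENT  — 2 lookups

Access #0 fault: NONE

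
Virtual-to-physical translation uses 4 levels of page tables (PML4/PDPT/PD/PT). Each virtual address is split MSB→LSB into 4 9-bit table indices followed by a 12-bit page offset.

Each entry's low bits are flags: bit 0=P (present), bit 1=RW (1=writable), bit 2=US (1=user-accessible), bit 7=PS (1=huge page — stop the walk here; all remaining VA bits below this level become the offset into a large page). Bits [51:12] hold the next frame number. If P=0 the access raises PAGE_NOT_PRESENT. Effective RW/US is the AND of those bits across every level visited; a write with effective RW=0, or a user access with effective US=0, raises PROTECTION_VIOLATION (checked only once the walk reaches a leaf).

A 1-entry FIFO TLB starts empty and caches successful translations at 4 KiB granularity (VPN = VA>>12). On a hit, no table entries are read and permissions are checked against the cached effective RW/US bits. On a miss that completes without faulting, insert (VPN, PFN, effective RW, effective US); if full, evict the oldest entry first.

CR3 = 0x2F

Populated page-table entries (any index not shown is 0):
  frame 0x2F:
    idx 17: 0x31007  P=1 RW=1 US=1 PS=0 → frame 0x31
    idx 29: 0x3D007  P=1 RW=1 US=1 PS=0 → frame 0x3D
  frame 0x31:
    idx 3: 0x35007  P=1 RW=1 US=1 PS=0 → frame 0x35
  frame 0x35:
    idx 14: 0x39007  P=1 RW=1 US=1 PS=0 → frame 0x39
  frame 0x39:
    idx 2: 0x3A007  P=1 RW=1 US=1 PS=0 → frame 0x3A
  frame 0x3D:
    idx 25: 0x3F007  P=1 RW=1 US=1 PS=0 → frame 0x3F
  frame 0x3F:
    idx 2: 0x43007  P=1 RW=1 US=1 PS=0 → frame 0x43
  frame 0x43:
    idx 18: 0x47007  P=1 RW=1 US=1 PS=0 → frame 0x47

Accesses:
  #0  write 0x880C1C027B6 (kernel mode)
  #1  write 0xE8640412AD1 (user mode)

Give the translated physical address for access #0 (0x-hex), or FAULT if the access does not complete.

Trace:
#0 VA=0x880C1C027B6 (w,kernel):
  lvl0: tbl 0x2F, slot 17 ⇒ 0x31007 (P1/RW1/US1/PS0)
  lvl1: tbl 0x31, slot 3 ⇒ 0x35007 (P1/RW1/US1/PS0)
  lvl2: tbl 0x35, slot 14 ⇒ 0x39007 (P1/RW1/US1/PS0)
  lvl3: tbl 0x39, slot 2 ⇒ 0x3A007 (P1/RW1/US1/PS0)
  ⇒ phys 0x3A7B6  [4 reads]
#1 VA=0xE8640412AD1 (w,user):
  lvl0: tbl 0x2F, slot 29 ⇒ 0x3D007 (P1/RW1/US1/PS0)
  lvl1: tbl 0x3D, slot 25 ⇒ 0x3F007 (P1/RW1/US1/PS0)
  lvl2: tbl 0x3F, slot 2 ⇒ 0x43007 (P1/RW1/US1/PS0)
  lvl3: tbl 0x43, slot 18 ⇒ 0x47007 (P1/RW1/US1/PS0)
  ⇒ phys 0x47AD1  [4 reads]

Access #0 PA: 0x3A7B6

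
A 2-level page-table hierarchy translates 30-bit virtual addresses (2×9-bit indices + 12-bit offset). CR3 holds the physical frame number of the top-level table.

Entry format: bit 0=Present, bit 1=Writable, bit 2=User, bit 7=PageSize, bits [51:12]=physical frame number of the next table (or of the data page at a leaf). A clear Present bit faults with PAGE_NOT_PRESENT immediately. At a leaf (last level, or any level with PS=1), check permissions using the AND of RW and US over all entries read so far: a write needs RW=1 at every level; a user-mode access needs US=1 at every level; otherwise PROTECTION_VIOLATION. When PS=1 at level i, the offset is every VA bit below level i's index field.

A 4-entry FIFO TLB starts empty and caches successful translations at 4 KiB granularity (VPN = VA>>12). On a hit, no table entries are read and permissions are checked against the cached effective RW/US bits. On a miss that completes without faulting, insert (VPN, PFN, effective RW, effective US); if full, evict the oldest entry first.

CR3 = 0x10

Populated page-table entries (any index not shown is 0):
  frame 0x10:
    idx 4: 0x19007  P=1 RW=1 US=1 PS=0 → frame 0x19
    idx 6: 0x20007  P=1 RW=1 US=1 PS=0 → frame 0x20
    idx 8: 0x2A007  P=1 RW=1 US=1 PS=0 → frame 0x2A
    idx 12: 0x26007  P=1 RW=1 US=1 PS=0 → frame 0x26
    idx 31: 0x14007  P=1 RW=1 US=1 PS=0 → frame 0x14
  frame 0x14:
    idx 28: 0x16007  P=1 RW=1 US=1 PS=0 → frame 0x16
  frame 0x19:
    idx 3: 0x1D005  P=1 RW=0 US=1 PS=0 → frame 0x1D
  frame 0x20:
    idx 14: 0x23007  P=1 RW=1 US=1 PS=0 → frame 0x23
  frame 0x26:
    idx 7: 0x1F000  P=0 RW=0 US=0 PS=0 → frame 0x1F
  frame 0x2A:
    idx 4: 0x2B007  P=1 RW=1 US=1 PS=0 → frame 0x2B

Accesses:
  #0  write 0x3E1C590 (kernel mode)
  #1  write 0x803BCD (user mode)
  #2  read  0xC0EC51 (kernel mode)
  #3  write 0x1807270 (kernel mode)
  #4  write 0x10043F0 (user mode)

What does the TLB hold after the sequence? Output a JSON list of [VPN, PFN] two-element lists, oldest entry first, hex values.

Walk each access:
#0 VA=0x3E1C590 (w,kernel):
  [0] read 0x10 idx=31: raw=0x14007 flags P=1 W=1 U=1 S=0
  [1] read 0x14 idx=28: raw=0x16007 flags P=1 W=1 U=1 S=0
  ⇒ phys 0x16590  [2 reads]
#1 VA=0x803BCD (w,user):
  [0] read 0x10 idx=4: raw=0x19007 flags P=1 W=1 U=1 S=0
  [1] read 0x19 idx=3: raw=0x1D005 flags P=1 W=0 U=1 S=0
  ✗ PROTECTION_VIOLATION  [2 reads]
#2 VA=0xC0EC51 (r,kernel):
  [0] read 0x10 idx=6: raw=0x20007 flags P=1 W=1 U=1 S=0
  [1] read 0x20 idx=14: raw=0x23007 flags P=1 W=1 U=1 S=0
  ⇒ phys 0x23C51  [2 reads]
#3 VA=0x1807270 (w,kernel):
  [0] read 0x10 idx=12: raw=0x26007 flags P=1 W=1 U=1 S=0
  [1] read 0x26 idx=7: raw=0x1F000 flags P=0 W=0 U=0 S=0
  ✗ PAGE_NOT_PRESENT  [2 reads]
#4 VA=0x10043F0 (w,user):
  [0] read 0x10 idx=8: raw=0x2A007 flags P=1 W=1 U=1 S=0
  [1] read 0x2A idx=4: raw=0x2B007 flags P=1 W=1 U=1 S=0
  ⇒ phys 0x2B3F0  [2 reads]

TLB: [["0x3E1C", "0x16"], ["0xC0E", "0x23"], ["0x1004", "0x2B"]]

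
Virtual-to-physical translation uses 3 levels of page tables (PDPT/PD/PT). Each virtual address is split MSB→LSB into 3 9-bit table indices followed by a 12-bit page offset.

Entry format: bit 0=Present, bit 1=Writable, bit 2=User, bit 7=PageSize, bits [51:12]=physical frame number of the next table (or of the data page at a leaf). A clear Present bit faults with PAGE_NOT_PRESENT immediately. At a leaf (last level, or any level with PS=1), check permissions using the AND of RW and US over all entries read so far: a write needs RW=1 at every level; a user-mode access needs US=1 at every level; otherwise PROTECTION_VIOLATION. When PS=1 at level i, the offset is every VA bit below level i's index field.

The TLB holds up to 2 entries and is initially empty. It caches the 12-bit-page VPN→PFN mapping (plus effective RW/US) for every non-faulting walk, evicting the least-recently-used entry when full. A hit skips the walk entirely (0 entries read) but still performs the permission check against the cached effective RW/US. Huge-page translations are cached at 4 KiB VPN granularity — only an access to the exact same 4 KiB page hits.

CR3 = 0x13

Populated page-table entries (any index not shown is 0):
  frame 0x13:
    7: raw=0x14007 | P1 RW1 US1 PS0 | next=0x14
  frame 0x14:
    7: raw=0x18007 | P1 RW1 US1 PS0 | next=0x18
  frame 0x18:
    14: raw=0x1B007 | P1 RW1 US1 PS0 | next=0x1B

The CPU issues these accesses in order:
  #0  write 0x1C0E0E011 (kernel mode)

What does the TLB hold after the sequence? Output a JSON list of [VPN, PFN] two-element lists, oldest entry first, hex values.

Trace:
#0 VA=0x1C0E0E011 (w,kernel):
  L0 @0x13[7] → 0x14007  P=1,RW=1,US=1,PS=0
  L1 @0x14[7] → 0x18007  P=1,RW=1,US=1,PS=0
  L2 @0x18[14] → 0x1B007  P=1,RW=1,US=1,PS=0
  ✓ 0x1B011  — 3 lookups

TLB: [["0x1C0E0E", "0x1B"]]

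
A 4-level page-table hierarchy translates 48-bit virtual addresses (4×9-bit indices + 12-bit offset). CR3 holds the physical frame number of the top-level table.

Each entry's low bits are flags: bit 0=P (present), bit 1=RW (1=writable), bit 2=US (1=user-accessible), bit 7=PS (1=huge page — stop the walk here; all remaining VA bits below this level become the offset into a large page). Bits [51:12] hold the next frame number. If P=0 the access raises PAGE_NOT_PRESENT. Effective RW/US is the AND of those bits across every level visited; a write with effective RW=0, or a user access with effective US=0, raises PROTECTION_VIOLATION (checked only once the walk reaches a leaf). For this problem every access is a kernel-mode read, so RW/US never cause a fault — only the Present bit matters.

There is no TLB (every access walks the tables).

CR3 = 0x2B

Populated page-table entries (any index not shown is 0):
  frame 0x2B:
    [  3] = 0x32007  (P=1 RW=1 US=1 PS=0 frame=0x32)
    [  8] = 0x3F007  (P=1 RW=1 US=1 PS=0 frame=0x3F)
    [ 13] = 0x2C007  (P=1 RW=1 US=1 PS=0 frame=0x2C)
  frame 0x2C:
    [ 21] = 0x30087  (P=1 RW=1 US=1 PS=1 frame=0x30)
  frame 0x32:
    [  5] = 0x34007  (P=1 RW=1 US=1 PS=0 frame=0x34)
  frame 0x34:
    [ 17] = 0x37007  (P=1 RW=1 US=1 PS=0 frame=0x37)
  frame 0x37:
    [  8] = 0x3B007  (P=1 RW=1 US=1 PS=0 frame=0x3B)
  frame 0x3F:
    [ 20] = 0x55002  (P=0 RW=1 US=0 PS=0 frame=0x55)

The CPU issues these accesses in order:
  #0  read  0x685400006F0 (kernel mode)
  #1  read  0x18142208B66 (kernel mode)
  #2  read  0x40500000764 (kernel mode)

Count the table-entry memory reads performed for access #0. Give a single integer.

Per-access translation:
#0 VA=0x685400006F0 (r,kernel):
  L0 @0x2B[13] → 0x2C007  P=1,RW=1,US=1,PS=0
  L1 @0x2C[21] → 0x30087  P=1,RW=1,US=1,PS=1
  ✓ 0x306F0 (huge @L1)  — 2 lookups
#1 VA=0x18142208B66 (r,kernel):
  L0 @0x2B[3] → 0x32007  P=1,RW=1,US=1,PS=0
  L1 @0x32[5] → 0x34007  P=1,RW=1,US=1,PS=0
  L2 @0x34[17] → 0x37007  P=1,RW=1,US=1,PS=0
  L3 @0x37[8] → 0x3B007  P=1,RW=1,US=1,PS=0
  ✓ 0x3BB66  — 4 lookups
#2 VA=0x40500000764 (r,kernel):
  L0 @0x2B[8] → 0x3F007  P=1,RW=1,US=1,PS=0
  L1 @0x3F[20] → 0x55002  P=0,RW=1,US=0,PS=0
  ⇒ fault: PAGE_NOT_PRESENT  — 2 lookups

Entries read for #0: 2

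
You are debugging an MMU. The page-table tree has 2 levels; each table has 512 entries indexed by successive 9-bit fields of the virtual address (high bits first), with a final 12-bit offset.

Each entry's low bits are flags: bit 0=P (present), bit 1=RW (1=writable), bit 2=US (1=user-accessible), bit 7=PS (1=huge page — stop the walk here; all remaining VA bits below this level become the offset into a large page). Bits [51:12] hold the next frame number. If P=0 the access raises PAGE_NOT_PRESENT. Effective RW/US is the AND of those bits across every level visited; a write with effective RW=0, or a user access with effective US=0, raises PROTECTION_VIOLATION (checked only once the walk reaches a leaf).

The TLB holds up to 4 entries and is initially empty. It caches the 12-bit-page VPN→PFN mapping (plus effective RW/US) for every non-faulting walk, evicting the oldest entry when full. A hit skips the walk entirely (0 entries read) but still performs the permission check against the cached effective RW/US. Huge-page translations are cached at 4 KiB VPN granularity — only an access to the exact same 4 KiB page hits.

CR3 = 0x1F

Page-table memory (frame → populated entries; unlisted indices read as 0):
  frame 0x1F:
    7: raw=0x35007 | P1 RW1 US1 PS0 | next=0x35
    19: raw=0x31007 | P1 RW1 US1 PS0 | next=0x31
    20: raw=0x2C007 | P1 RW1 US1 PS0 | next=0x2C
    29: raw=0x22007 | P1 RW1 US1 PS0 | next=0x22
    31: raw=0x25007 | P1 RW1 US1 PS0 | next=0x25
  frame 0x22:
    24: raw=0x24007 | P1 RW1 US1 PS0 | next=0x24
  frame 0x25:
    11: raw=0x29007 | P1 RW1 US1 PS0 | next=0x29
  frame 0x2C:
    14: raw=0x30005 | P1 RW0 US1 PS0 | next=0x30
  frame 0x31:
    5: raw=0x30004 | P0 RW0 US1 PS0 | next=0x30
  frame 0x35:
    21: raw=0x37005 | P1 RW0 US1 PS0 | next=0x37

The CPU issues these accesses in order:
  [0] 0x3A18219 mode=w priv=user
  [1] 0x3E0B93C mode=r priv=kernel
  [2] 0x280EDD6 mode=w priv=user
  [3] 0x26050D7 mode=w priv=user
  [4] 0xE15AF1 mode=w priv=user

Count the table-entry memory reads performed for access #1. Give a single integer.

Per-access translation:
#0 VA=0x3A18219 (w,user):
  L0: frame=0x1F idx=29 entry=0x22007 [P=1 RW=1 US=1 PS=0]
  L1: frame=0x22 idx=24 entry=0x24007 [P=1 RW=1 US=1 PS=0]
  ⇒ phys 0x24219  [2 reads]
#1 VA=0x3E0B93C (r,kernel):
  L0: frame=0x1F idx=31 entry=0x25007 [P=1 RW=1 US=1 PS=0]
  L1: frame=0x25 idx=11 entry=0x29007 [P=1 RW=1 US=1 PS=0]
  ⇒ phys 0x2993C  [2 reads]
#2 VA=0x280EDD6 (w,user):
  L0: frame=0x1F idx=20 entry=0x2C007 [P=1 RW=1 US=1 PS=0]
  L1: frame=0x2C idx=14 entry=0x30005 [P=1 RW=0 US=1 PS=0]
  ⇒ fault: PROTECTION_VIOLATION  — 2 lookups
#3 VA=0x26050D7 (w,user):
  L0: frame=0x1F idx=19 entry=0x31007 [P=1 RW=1 US=1 PS=0]
  L1: frame=0x31 idx=5 entry=0x30004 [P=0 RW=0 US=1 PS=0]
  ⇒ fault: PAGE_NOT_PRESENT  — 2 lookups
#4 VA=0xE15AF1 (w,user):
  L0: frame=0x1F idx=7 entry=0x35007 [P=1 RW=1 US=1 PS=0]
  L1: frame=0x35 idx=21 entry=0x37005 [P=1 RW=0 US=1 PS=0]
  ⇒ fault: PROTECTION_VIOLATION  — 2 lookups

Entries read for #1: 2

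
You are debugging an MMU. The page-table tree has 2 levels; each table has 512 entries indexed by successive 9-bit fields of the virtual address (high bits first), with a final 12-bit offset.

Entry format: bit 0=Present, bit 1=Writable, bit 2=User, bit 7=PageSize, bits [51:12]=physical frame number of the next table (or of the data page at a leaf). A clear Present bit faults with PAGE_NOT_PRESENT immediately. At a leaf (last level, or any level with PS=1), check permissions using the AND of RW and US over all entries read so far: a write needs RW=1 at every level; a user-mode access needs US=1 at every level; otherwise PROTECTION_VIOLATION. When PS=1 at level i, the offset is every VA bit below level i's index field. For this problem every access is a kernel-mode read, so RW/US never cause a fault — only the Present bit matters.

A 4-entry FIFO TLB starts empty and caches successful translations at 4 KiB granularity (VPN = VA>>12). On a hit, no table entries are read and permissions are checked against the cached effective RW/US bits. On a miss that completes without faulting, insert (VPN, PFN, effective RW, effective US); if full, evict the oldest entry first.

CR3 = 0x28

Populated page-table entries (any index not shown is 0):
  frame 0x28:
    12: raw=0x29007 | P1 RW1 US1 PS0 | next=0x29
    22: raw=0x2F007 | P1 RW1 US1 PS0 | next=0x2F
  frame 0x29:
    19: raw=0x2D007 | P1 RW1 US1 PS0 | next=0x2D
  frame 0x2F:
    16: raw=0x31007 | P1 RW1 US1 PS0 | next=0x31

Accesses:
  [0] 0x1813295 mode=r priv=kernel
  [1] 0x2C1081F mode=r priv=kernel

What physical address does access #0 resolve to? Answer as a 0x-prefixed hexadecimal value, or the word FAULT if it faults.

Walk each access:
#0 VA=0x1813295 (r,kernel):
  L0 @0x28[12] → 0x29007  P=1,RW=1,US=1,PS=0
  L1 @0x29[19] → 0x2D007  P=1,RW=1,US=1,PS=0
  ⇒ phys 0x2D295  [2 reads]
#1 VA=0x2C1081F (r,kernel):
  L0 @0x28[22] → 0x2F007  P=1,RW=1,US=1,PS=0
  L1 @0x2F[16] → 0x31007  P=1,RW=1,US=1,PS=0
  ⇒ phys 0x3181F  [2 reads]

Access #0 PA: 0x2D295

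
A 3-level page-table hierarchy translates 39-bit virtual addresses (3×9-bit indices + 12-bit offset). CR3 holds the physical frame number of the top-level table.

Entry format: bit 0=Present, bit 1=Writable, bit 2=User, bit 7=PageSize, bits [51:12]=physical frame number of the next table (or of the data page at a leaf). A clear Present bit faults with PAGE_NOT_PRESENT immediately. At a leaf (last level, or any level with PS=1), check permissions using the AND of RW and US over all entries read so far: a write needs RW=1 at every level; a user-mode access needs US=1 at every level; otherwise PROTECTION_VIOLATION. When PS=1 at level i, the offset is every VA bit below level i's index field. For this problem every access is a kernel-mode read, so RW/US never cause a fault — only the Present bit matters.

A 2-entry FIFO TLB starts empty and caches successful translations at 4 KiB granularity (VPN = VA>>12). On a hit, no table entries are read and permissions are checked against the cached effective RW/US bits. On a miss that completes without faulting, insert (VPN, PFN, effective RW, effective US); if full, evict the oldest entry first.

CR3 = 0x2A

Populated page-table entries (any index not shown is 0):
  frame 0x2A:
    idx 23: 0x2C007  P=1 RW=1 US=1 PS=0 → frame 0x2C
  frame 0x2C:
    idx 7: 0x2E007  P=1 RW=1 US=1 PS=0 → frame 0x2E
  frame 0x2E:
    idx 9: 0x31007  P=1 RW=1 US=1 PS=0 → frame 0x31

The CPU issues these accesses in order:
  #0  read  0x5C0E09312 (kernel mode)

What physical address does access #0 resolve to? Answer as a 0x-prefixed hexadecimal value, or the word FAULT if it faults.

Walk each access:
#0 VA=0x5C0E09312 (r,kernel):
  L0: frame=0x2A idx=23 entry=0x2C007 [P=1 RW=1 US=1 PS=0]
  L1: frame=0x2C idx=7 entry=0x2E007 [P=1 RW=1 US=1 PS=0]
  L2: frame=0x2E idx=9 entry=0x31007 [P=1 RW=1 US=1 PS=0]
  → PA=0x31312  (3 entries read)

Access #0 PA: 0x31312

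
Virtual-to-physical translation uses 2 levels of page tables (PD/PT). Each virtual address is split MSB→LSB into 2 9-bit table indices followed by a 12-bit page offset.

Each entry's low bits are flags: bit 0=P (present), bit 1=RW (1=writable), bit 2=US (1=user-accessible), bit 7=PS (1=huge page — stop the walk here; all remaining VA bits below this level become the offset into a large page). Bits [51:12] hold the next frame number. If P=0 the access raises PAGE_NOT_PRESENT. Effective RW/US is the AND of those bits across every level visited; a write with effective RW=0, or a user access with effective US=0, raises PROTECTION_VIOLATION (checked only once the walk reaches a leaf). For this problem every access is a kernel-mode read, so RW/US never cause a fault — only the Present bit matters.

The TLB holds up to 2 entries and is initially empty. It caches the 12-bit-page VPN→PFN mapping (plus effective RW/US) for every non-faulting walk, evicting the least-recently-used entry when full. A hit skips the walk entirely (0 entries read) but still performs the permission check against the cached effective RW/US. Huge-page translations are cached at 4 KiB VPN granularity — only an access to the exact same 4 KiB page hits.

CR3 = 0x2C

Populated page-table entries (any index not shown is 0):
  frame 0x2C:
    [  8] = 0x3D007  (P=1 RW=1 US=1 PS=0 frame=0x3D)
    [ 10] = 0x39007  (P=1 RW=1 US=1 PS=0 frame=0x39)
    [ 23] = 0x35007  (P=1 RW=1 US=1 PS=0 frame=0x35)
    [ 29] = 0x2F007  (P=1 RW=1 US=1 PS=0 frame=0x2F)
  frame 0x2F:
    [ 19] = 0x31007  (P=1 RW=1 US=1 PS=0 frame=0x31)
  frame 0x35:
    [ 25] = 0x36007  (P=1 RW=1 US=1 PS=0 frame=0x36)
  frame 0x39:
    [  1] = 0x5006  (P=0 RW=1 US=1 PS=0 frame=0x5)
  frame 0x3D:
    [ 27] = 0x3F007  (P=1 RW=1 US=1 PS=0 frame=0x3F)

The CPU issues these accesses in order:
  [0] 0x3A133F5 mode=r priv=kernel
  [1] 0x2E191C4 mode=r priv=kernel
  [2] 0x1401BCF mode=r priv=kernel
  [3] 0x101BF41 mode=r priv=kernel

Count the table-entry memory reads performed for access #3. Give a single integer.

Trace:
#0 VA=0x3A133F5 (r,kernel):
  L0 @0x2C[29] → 0x2F007  P=1,RW=1,US=1,PS=0
  L1 @0x2F[19] → 0x31007  P=1,RW=1,US=1,PS=0
  → PA=0x313F5  (2 entries read)
#1 VA=0x2E191C4 (r,kernel):
  L0 @0x2C[23] → 0x35007  P=1,RW=1,US=1,PS=0
  L1 @0x35[25] → 0x36007  P=1,RW=1,US=1,PS=0
  → PA=0x361C4  (2 entries read)
#2 VA=0x1401BCF (r,kernel):
  L0 @0x2C[10] → 0x39007  P=1,RW=1,US=1,PS=0
  L1 @0x39[1] → 0x5006  P=0,RW=1,US=1,PS=0
  → PAGE_NOT_PRESENT  (2 entries read)
#3 VA=0x101BF41 (r,kernel):
  L0 @0x2C[8] → 0x3D007  P=1,RW=1,US=1,PS=0
  L1 @0x3D[27] → 0x3F007  P=1,RW=1,US=1,PS=0
  → PA=0x3FF41  (2 entries read)

Entries read for #3: 2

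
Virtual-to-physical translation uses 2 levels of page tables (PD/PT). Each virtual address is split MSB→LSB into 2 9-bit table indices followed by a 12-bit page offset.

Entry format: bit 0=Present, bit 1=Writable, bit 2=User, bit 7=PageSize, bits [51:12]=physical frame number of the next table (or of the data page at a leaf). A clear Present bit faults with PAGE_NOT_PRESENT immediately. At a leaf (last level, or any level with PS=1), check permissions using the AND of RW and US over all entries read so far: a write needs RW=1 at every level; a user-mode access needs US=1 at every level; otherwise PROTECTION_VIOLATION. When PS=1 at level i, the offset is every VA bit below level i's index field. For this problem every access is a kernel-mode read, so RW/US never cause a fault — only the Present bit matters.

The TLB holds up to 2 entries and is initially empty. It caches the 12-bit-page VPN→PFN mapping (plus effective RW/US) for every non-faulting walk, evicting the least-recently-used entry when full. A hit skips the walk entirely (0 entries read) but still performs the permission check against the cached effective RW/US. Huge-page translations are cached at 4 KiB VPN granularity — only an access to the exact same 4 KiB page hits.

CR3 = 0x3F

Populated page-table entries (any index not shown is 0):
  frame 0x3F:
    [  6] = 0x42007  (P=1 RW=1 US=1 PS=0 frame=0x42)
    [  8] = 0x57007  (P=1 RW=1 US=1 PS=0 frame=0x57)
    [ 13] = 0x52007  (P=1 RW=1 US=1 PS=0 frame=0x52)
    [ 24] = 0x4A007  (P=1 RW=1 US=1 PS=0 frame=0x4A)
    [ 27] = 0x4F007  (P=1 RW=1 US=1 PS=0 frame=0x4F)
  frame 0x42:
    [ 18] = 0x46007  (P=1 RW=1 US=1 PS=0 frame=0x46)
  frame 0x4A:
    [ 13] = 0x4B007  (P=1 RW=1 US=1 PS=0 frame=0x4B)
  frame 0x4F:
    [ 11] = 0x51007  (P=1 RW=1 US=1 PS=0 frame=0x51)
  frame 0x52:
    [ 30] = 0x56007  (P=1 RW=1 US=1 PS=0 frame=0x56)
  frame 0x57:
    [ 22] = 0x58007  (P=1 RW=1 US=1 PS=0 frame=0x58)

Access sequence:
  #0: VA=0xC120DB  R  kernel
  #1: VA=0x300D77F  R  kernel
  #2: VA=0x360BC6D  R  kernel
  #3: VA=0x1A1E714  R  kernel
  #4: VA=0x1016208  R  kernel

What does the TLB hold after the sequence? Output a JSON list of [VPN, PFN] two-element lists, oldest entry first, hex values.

Trace:
#0 VA=0xC120DB (r,kernel):
  L0: frame=0x3F idx=6 entry=0x42007 [P=1 RW=1 US=1 PS=0]
  L1: frame=0x42 idx=18 entry=0x46007 [P=1 RW=1 US=1 PS=0]
  ✓ 0x460DB  — 2 lookups
#1 VA=0x300D77F (r,kernel):
  L0: frame=0x3F idx=24 entry=0x4A007 [P=1 RW=1 US=1 PS=0]
  L1: frame=0x4A idx=13 entry=0x4B007 [P=1 RW=1 US=1 PS=0]
  ✓ 0x4B77F  — 2 lookups
#2 VA=0x360BC6D (r,kernel):
  L0: frame=0x3F idx=27 entry=0x4F007 [P=1 RW=1 US=1 PS=0]
  L1: frame=0x4F idx=11 entry=0x51007 [P=1 RW=1 US=1 PS=0]
  ✓ 0x51C6D  — 2 lookups
#3 VA=0x1A1E714 (r,kernel):
  L0: frame=0x3F idx=13 entry=0x52007 [P=1 RW=1 US=1 PS=0]
  L1: frame=0x52 idx=30 entry=0x56007 [P=1 RW=1 US=1 PS=0]
  ✓ 0x56714  — 2 lookups
#4 VA=0x1016208 (r,kernel):
  L0: frame=0x3F idx=8 entry=0x57007 [P=1 RW=1 US=1 PS=0]
  L1: frame=0x57 idx=22 entry=0x58007 [P=1 RW=1 US=1 PS=0]
  ✓ 0x58208  — 2 lookups

TLB: [["0x1A1E", "0x56"], ["0x1016", "0x58"]]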